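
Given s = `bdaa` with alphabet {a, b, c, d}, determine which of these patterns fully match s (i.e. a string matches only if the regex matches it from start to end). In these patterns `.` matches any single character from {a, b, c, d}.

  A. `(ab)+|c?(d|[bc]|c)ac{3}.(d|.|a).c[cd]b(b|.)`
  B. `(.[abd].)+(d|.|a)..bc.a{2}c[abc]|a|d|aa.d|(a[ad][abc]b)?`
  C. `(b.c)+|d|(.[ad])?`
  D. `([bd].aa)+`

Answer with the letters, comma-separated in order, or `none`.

D

A → no match
B → no match
C → no match
D → match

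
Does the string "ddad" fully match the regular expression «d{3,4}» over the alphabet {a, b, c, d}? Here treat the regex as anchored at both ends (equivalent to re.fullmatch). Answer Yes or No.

No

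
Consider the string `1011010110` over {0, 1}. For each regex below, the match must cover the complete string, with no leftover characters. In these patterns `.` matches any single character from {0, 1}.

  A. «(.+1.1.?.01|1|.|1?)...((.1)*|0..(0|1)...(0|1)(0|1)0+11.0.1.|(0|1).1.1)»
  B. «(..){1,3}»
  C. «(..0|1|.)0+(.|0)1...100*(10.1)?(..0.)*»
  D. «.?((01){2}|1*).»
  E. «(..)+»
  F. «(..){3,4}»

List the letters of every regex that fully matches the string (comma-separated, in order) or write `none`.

A → no match
B → no match
C → no match
D → no match
E → match
F → no match

E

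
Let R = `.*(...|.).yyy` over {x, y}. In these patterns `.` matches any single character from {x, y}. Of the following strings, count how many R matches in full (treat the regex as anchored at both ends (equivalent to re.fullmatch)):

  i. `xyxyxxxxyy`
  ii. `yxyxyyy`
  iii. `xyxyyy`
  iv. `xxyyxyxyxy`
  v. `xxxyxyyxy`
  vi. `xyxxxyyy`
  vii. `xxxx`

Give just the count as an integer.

3

i. `xyxyxxxxyy` → no match — must end with `yyy`
ii. `yxyxyyy` → match
iii. `xyxyyy` → match
iv. `xxyyxyxyxy` → no match — must end with `yyy`
v. `xxxyxyyxy` → no match — must end with `yyy`
vi. `xyxxxyyy` → match
vii. `xxxx` → no match — must end with `yyy`
Total matched: 3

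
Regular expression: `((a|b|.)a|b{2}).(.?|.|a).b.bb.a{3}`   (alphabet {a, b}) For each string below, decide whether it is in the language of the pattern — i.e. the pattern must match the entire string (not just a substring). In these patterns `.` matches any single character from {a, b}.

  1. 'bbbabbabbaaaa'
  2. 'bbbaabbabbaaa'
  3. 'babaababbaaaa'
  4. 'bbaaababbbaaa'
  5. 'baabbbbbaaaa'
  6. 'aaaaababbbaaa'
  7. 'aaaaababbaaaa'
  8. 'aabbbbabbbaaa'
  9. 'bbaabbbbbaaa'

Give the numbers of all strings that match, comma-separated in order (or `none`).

1, 3, 4, 5, 6, 7, 8, 9

1 → match
2 → no match
3 → match
4 → match
5 → match
6 → match
7 → match
8 → match
9 → match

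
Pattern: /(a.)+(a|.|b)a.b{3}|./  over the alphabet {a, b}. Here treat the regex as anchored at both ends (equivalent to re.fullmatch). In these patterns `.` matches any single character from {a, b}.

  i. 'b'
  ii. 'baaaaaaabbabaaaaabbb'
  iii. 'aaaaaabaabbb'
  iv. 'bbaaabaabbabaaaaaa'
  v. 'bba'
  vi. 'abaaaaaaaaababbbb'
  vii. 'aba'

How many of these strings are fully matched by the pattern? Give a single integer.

i → match
ii → no match
iii → match
iv → no match
v → no match
vi → no match
vii → no match
Total matched: 2

2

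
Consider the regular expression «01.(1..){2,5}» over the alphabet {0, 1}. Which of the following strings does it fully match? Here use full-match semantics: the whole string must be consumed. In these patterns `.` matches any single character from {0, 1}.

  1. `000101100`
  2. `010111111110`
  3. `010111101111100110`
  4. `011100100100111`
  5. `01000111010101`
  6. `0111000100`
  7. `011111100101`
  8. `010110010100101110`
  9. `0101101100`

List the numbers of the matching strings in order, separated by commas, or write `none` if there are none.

1 → no match — must start with `01`
2 → match
3 → match
4 → match
5 → no match
6 → no match
7 → match
8 → no match
9 → no match

2, 3, 4, 7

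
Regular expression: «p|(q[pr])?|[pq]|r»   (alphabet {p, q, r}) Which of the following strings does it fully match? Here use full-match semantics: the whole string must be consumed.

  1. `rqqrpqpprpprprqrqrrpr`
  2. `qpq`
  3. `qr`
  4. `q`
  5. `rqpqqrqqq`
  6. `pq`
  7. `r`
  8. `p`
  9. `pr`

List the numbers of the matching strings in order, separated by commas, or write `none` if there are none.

3, 4, 7, 8

1 → no match
2 → no match
3 → match
4 → match
5 → no match
6 → no match
7 → match
8 → match
9 → no match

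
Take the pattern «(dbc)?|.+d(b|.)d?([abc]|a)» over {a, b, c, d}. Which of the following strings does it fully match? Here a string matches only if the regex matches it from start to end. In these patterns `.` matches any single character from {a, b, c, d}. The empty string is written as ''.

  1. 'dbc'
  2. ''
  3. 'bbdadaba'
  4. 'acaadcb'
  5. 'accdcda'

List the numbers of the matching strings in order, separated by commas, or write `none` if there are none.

1, 2, 4, 5

1. 'dbc' → match
2. '' → match
3. 'bbdadaba' → no match
4. 'acaadcb' → match
5. 'accdcda' → match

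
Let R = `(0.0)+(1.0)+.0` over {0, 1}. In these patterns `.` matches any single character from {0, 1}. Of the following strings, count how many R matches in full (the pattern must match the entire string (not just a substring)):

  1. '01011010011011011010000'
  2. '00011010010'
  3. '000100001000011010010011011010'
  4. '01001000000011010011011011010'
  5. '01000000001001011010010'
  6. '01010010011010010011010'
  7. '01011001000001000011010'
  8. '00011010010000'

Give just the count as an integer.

6

1 → match
2. '00011010010' → match
3 → no match
4 → match
5 → match
6 → match
7 → no match
8 → match
Total matched: 6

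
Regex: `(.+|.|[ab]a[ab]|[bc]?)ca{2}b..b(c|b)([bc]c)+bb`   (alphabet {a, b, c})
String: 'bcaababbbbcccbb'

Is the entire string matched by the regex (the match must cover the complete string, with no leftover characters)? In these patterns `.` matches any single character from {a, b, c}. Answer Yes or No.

Yes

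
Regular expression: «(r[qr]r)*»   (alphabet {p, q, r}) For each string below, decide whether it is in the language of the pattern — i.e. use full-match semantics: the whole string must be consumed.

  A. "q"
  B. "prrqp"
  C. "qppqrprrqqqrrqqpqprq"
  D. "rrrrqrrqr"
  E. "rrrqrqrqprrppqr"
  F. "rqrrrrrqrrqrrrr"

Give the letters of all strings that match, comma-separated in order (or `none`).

D, F

A → no match
B → no match
C → no match
D → match
E → no match
F → match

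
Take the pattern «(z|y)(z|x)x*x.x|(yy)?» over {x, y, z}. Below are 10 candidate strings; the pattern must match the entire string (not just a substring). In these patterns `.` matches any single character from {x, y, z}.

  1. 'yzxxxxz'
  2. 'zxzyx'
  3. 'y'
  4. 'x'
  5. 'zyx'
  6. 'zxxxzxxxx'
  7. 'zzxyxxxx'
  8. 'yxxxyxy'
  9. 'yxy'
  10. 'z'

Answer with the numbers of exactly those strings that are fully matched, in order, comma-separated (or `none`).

1 → no match
2 → no match
3 → no match
4 → no match
5 → no match
6 → no match
7 → no match
8 → no match
9 → no match
10 → no match

none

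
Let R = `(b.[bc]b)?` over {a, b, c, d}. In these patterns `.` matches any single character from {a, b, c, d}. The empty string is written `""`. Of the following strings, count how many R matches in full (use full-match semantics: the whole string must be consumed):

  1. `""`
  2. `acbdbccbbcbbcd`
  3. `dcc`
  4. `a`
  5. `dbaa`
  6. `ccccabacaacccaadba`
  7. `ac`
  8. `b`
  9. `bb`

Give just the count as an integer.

1

1 → match
2 → no match
3 → no match
4 → no match
5 → no match
6 → no match
7 → no match
8 → no match
9 → no match
Total matched: 1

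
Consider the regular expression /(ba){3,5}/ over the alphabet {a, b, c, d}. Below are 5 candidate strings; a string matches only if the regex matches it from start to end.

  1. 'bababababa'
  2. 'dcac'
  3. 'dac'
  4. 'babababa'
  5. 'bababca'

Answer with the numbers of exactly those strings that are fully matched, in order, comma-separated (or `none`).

1 → match
2 → no match — must start with 'ba'
3 → no match — must start with 'ba'
4 → match
5 → no match — must end with 'ba'

1, 4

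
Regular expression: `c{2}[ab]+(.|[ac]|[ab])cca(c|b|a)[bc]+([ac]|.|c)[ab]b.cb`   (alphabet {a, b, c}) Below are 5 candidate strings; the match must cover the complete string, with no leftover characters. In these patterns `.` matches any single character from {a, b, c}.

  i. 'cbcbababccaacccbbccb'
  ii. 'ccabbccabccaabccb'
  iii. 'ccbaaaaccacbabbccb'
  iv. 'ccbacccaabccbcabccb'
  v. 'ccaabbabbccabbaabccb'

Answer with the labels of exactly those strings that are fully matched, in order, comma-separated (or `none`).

i → no match
ii → match
iii → match
iv → match
v → match

ii, iii, iv, v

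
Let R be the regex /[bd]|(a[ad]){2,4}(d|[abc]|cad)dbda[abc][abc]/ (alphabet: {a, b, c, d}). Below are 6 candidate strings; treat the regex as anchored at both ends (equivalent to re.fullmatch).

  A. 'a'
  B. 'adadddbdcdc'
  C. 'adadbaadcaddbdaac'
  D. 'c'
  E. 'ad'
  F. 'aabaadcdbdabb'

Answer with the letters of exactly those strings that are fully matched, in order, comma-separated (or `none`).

none

A → no match
B → no match
C → no match
D → no match
E → no match
F → no match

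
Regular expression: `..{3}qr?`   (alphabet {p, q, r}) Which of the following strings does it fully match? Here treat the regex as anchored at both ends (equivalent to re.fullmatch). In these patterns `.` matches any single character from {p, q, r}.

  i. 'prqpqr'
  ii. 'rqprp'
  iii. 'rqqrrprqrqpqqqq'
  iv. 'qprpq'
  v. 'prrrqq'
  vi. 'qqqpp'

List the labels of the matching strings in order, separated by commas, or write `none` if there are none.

i → match
ii → no match
iii → no match
iv → match
v → no match
vi → no match

i, iv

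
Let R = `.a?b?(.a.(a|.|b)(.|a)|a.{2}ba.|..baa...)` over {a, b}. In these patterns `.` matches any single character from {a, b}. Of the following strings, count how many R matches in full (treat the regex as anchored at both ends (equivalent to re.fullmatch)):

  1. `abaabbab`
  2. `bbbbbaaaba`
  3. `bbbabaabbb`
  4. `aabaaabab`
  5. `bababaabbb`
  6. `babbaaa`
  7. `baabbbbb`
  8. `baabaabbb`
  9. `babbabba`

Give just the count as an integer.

1 → match
2 → match
3 → match
4 → match
5 → match
6 → no match
7 → no match
8 → match
9 → match
Total matched: 7

7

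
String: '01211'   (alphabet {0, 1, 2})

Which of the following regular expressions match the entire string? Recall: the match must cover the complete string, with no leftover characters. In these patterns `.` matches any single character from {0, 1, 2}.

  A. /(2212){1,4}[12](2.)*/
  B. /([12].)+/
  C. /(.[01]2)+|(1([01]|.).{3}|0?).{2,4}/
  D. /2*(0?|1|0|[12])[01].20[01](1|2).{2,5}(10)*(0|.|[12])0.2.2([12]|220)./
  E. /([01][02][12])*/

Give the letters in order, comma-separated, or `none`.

A → no match — must start with '2212'
B → no match
C → match
D → no match
E → no match

C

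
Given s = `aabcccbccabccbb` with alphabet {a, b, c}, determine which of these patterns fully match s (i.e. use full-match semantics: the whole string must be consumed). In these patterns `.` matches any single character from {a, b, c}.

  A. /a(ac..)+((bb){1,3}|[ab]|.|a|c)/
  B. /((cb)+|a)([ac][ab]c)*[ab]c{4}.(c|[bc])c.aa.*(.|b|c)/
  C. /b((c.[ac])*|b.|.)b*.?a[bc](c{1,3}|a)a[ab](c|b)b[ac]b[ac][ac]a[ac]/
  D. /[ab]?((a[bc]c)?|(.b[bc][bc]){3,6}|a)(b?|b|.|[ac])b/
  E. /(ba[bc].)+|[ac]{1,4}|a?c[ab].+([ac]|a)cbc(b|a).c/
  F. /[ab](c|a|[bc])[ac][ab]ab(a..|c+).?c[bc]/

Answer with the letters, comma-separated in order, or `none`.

A → no match — must start with `aac`
B → no match
C → no match — must start with `b`
D → match
E → no match
F → no match

D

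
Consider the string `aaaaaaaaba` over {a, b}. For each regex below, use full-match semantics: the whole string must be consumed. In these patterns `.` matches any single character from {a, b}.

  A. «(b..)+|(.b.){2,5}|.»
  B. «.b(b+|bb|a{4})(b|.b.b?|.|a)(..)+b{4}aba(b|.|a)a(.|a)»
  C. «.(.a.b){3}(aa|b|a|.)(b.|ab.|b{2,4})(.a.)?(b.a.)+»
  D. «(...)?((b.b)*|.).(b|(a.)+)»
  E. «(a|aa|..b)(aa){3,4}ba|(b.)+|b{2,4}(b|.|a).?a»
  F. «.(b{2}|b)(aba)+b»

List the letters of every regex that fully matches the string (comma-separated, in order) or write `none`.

A → no match
B → no match
C → no match
D → no match
E → match
F → no match — must end with `abab`

E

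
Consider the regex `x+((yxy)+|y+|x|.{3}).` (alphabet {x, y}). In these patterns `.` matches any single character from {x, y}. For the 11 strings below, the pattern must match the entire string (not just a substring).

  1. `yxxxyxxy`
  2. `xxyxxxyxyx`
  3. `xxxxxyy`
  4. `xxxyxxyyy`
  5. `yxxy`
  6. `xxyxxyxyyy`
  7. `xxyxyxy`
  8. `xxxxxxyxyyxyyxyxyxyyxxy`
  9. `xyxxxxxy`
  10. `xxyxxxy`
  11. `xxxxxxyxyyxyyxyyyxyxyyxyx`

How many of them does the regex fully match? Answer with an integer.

1. `yxxxyxxy` → no match — must start with `x`
2. `xxyxxxyxyx` → no match
3. `xxxxxyy` → match
4. `xxxyxxyyy` → no match
5. `yxxy` → no match — must start with `x`
6. `xxyxxyxyyy` → no match
7. `xxyxyxy` → no match
8 → no match
9. `xyxxxxxy` → no match
10. `xxyxxxy` → no match
11 → no match
Total matched: 1

1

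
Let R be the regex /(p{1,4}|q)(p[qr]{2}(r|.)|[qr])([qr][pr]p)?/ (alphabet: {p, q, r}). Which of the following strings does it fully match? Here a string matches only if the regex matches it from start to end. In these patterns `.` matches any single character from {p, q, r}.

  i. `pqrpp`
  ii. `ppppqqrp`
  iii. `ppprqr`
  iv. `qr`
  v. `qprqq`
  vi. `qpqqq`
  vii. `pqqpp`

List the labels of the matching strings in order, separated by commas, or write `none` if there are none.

i, ii, iii, iv, v, vi, vii

i. `pqrpp` → match
ii. `ppppqqrp` → match
iii. `ppprqr` → match
iv. `qr` → match
v. `qprqq` → match
vi. `qpqqq` → match
vii. `pqqpp` → match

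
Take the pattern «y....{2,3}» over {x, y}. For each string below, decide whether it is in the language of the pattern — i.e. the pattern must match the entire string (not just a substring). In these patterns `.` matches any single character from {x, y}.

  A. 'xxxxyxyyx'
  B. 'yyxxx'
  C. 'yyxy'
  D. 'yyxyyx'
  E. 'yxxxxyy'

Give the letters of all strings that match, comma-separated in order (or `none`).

A → no match — must start with 'y'
B → no match
C → no match
D → match
E → match

D, E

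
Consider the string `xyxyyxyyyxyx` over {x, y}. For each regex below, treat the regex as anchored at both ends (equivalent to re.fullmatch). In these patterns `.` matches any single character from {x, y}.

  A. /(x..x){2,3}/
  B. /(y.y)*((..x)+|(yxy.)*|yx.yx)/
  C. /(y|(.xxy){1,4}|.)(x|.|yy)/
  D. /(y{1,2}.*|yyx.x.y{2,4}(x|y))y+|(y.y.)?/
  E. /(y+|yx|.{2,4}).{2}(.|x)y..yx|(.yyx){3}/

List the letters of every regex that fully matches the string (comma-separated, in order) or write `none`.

A → no match
B → no match
C → no match
D → no match
E → match

E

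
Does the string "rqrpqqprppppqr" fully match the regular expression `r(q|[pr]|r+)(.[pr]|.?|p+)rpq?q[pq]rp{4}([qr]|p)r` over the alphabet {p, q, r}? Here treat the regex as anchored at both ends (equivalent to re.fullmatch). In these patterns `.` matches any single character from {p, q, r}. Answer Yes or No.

Yes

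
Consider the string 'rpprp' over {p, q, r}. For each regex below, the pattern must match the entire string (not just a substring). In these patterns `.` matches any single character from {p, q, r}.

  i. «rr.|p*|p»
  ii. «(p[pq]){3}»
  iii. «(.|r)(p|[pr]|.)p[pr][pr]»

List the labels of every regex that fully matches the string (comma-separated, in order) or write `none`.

iii

i → no match
ii → no match — must start with 'p'
iii → match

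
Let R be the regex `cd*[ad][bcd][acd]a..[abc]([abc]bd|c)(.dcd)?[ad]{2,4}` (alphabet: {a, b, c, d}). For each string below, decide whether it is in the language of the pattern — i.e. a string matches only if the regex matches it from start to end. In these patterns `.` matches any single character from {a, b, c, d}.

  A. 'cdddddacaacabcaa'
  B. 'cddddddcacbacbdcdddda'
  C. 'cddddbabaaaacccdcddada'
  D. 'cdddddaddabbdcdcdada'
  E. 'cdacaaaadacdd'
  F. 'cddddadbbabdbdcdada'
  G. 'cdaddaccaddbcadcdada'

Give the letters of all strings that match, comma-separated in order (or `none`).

A → match
B → match
C → no match
D → match
E → no match
F → match
G → no match

A, B, D, F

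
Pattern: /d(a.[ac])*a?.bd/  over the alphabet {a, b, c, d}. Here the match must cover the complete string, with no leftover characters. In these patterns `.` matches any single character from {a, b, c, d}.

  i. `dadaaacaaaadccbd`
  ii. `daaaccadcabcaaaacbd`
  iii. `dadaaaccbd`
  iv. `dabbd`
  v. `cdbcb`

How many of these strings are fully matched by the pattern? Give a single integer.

3

i → match
ii → no match
iii. `dadaaaccbd` → match
iv. `dabbd` → match
v. `cdbcb` → no match — must start with `d`
Total matched: 3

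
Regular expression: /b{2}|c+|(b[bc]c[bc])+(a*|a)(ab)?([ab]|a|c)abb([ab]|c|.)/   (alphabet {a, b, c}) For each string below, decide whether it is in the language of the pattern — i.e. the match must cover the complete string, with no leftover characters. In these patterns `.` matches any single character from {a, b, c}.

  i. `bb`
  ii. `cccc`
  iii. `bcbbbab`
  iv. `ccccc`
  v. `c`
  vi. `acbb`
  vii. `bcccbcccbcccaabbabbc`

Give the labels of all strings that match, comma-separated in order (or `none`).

i, ii, iv, v, vii

i. `bb` → match
ii. `cccc` → match
iii. `bcbbbab` → no match
iv. `ccccc` → match
v. `c` → match
vi. `acbb` → no match
vii → match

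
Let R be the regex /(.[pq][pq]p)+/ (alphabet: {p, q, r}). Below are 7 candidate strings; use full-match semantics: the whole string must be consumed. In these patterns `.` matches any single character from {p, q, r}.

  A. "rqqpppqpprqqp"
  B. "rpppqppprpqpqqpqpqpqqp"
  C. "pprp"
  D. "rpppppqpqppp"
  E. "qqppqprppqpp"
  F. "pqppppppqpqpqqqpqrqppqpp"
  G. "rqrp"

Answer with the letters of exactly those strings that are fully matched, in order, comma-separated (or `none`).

D

A → no match
B → no match
C → no match
D → match
E → no match
F → no match
G → no match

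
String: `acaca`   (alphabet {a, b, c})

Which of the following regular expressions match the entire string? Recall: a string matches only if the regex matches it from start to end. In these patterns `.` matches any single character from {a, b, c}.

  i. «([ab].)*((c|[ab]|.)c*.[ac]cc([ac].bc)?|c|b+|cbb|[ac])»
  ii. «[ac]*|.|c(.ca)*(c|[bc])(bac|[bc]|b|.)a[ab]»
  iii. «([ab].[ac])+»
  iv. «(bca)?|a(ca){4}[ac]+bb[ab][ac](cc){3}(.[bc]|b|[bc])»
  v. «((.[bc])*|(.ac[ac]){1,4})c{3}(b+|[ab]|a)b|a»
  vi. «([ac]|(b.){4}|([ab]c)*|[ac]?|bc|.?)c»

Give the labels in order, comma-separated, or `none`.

i → match
ii → match
iii → no match
iv → no match
v → no match
vi → no match — must end with `c`

i, ii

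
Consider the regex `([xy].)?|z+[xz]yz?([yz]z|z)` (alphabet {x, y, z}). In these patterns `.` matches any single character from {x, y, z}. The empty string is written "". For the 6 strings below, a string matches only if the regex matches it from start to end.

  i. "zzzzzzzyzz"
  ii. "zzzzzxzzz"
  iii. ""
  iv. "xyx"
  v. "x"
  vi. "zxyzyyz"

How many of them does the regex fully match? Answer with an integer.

2

i → match
ii → no match
iii → match
iv → no match
v → no match
vi → no match
Total matched: 2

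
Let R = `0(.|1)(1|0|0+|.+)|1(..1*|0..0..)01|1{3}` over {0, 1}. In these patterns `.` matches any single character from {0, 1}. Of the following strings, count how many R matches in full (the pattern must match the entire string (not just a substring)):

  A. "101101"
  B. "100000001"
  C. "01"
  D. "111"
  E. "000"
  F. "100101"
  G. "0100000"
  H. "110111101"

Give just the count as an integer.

A. "101101" → match
B. "100000001" → match
C. "01" → no match
D. "111" → match
E. "000" → match
F. "100101" → match
G. "0100000" → match
H. "110111101" → match
Total matched: 7

7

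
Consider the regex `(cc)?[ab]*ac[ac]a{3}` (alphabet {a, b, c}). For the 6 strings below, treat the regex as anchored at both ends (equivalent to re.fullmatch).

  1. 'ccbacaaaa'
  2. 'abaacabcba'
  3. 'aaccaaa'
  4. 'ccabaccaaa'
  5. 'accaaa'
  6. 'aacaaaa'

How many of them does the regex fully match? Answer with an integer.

1 → match
2 → no match
3 → match
4 → match
5 → match
6 → match
Total matched: 5

5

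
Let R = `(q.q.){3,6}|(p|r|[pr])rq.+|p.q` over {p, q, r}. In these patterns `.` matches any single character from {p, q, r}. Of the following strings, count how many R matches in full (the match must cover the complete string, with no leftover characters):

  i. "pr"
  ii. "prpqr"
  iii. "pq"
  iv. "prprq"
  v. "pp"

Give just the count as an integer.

i → no match
ii → no match
iii → no match
iv → no match
v → no match
Total matched: 0

0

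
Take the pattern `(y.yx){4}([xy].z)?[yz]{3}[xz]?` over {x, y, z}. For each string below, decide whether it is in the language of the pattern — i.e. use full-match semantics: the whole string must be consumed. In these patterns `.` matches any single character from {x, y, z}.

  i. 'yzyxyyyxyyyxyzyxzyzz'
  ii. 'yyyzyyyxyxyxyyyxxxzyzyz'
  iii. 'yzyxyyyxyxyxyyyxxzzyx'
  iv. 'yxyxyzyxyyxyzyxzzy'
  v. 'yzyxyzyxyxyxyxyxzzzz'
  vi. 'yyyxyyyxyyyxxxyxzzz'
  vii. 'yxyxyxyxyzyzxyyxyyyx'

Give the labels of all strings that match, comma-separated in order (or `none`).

i → match
ii → no match
iii → no match
iv → no match
v → match
vi → no match
vii → no match

i, v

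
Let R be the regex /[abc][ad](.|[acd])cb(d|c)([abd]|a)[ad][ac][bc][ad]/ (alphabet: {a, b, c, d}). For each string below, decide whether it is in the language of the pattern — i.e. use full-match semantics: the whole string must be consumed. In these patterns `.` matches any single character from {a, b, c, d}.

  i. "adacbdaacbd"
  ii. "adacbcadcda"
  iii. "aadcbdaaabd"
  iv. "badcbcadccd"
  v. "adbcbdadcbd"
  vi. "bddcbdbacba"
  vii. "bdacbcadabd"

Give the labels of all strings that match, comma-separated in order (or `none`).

i, iii, iv, v, vi, vii

i. "adacbdaacbd" → match
ii. "adacbcadcda" → no match
iii. "aadcbdaaabd" → match
iv. "badcbcadccd" → match
v. "adbcbdadcbd" → match
vi. "bddcbdbacba" → match
vii. "bdacbcadabd" → match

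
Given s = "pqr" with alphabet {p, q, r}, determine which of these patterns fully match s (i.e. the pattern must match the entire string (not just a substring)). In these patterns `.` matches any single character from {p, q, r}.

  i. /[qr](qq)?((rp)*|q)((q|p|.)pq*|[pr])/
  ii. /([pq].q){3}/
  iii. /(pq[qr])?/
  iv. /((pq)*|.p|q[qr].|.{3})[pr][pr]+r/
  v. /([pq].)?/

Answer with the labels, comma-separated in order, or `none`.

i → no match
ii → no match — must end with "q"
iii → match
iv → no match
v → no match

iii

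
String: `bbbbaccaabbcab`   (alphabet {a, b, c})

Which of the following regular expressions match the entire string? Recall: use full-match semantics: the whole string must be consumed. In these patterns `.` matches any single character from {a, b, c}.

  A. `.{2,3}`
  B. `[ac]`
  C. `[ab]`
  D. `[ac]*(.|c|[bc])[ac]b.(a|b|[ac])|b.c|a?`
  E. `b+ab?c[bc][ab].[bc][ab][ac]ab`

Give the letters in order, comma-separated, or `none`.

E

A → no match
B → no match
C → no match
D → no match
E → match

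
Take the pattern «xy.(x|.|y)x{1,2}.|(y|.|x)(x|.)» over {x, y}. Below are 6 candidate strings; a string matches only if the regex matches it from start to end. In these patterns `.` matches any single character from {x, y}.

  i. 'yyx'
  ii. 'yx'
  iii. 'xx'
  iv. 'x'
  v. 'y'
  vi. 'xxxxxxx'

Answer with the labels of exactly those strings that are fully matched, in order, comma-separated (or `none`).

i → no match
ii → match
iii → match
iv → no match
v → no match
vi → no match

ii, iii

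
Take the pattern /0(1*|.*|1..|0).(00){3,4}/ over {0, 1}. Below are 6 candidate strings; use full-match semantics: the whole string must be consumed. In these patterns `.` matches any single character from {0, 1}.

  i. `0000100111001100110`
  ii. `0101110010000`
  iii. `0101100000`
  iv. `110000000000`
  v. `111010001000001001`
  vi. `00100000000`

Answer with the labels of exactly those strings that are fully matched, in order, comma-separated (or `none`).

vi

i → no match — must end with `00`
ii → no match
iii → no match
iv → no match — must start with `0`
v → no match — must start with `0`
vi → match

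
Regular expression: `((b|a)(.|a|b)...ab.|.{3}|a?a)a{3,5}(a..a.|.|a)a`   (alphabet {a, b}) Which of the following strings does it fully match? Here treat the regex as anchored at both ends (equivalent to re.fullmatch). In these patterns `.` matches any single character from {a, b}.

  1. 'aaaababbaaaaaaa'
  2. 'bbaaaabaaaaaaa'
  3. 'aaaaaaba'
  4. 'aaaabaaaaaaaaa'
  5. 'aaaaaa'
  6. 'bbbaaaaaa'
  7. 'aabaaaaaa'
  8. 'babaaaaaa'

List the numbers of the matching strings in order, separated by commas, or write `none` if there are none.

1, 2, 3, 5, 6, 7, 8

1 → match
2 → match
3 → match
4 → no match
5 → match
6 → match
7 → match
8 → match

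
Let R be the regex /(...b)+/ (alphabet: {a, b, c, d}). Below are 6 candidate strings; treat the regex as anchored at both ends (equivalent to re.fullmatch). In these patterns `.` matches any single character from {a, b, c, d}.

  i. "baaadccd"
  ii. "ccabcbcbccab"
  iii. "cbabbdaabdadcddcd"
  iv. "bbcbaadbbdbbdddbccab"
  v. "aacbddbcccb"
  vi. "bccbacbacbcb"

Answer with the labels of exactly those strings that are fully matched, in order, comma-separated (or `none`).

i → no match — must end with "b"
ii → match
iii → no match — must end with "b"
iv → match
v → no match
vi → no match

ii, iv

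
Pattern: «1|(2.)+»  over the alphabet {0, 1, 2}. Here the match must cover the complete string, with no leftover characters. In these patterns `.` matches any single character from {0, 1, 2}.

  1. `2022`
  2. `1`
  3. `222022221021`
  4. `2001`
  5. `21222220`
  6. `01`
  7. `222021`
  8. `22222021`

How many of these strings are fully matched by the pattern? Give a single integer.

1 → match
2 → match
3 → no match
4 → no match
5 → match
6 → no match
7 → match
8 → match
Total matched: 5

5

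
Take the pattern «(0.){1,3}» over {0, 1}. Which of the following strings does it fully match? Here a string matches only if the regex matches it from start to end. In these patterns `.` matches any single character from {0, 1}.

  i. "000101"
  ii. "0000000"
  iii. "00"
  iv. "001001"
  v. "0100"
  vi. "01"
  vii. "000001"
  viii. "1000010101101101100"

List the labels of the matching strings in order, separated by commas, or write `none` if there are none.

i → match
ii → no match
iii → match
iv → no match
v → match
vi → match
vii → match
viii → no match — must start with "0"

i, iii, v, vi, vii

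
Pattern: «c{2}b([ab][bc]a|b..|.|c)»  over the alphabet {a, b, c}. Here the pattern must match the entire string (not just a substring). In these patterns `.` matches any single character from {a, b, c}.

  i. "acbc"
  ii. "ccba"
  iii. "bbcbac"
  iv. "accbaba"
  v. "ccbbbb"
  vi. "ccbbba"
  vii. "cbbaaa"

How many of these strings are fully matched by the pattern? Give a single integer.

i → no match — must start with "c"
ii → match
iii → no match — must start with "c"
iv → no match — must start with "c"
v → match
vi → match
vii → no match
Total matched: 3

3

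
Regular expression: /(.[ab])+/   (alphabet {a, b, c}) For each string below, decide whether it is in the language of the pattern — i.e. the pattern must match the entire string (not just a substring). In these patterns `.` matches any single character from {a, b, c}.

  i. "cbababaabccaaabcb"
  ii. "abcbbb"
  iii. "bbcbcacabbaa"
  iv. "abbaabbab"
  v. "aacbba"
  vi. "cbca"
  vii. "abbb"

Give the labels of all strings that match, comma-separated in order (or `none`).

i → no match
ii → match
iii → match
iv → no match
v → match
vi → match
vii → match

ii, iii, v, vi, vii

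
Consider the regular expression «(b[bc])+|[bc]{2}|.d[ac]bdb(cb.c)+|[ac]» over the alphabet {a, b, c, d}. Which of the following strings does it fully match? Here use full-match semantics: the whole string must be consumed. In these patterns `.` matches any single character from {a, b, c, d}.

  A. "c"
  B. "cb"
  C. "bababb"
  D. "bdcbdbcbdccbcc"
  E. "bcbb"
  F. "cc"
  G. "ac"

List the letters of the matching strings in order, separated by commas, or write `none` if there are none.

A, B, D, E, F

A. "c" → match
B. "cb" → match
C. "bababb" → no match
D → match
E. "bcbb" → match
F. "cc" → match
G. "ac" → no match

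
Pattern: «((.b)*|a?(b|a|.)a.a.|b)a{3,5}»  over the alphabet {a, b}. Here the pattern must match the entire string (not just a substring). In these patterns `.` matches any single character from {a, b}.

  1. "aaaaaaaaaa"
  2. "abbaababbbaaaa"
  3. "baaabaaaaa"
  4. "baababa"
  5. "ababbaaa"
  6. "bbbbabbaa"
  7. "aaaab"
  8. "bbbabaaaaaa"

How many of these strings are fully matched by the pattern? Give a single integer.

2

1 → match
2 → no match
3 → match
4 → no match
5 → no match
6 → no match
7 → no match — must end with "a"
8 → no match
Total matched: 2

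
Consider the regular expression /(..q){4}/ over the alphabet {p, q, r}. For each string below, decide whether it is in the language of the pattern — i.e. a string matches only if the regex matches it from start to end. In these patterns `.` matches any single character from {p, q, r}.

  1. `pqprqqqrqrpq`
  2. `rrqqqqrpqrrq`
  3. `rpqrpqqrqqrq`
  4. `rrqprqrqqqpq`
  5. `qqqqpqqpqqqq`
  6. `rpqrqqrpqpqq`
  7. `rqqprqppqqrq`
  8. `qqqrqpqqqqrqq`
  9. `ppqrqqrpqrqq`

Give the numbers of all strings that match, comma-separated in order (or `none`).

2, 3, 4, 5, 6, 7, 9

1 → no match
2 → match
3 → match
4 → match
5 → match
6 → match
7 → match
8 → no match
9 → match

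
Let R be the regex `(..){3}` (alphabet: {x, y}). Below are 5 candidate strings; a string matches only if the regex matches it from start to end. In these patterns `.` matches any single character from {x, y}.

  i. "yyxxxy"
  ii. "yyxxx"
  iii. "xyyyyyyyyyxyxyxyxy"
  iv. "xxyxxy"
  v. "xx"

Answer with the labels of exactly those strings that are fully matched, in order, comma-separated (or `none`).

i. "yyxxxy" → match
ii. "yyxxx" → no match
iii → no match
iv. "xxyxxy" → match
v. "xx" → no match

i, iv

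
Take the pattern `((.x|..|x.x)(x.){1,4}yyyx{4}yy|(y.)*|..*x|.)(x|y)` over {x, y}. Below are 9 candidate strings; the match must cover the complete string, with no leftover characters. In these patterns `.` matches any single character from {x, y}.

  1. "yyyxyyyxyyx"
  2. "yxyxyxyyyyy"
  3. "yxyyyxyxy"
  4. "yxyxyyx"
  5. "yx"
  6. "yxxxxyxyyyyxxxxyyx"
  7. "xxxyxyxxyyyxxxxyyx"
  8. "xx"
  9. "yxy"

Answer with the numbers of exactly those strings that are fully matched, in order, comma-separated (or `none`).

1 → match
2 → match
3 → match
4 → match
5 → match
6 → match
7 → match
8 → match
9 → match

1, 2, 3, 4, 5, 6, 7, 8, 9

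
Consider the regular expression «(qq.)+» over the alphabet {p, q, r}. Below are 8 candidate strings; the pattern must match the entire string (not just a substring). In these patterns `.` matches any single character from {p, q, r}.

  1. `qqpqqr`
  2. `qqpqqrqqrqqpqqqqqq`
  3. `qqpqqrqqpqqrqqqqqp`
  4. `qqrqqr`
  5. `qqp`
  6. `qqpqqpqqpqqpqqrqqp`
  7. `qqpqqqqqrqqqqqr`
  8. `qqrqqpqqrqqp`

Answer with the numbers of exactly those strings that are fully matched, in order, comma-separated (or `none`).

1. `qqpqqr` → match
2 → match
3 → match
4. `qqrqqr` → match
5. `qqp` → match
6 → match
7 → match
8. `qqrqqpqqrqqp` → match

1, 2, 3, 4, 5, 6, 7, 8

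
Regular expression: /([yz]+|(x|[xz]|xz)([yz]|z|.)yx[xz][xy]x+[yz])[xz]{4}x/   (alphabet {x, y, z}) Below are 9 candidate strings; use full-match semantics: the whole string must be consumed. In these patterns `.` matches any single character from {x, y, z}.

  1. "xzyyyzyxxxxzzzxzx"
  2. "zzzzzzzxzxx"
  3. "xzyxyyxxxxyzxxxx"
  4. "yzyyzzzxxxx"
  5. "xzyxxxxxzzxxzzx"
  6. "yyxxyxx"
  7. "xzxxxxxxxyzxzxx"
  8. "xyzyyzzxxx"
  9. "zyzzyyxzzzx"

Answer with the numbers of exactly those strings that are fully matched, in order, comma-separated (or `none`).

1 → no match
2 → match
3 → no match
4 → match
5 → no match
6 → no match
7 → no match
8 → no match
9 → match

2, 4, 9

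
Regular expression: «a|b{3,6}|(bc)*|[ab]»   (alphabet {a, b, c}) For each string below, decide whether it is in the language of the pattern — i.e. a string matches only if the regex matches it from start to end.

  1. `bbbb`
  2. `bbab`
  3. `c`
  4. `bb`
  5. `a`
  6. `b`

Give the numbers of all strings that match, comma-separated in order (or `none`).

1, 5, 6

1 → match
2 → no match
3 → no match
4 → no match
5 → match
6 → match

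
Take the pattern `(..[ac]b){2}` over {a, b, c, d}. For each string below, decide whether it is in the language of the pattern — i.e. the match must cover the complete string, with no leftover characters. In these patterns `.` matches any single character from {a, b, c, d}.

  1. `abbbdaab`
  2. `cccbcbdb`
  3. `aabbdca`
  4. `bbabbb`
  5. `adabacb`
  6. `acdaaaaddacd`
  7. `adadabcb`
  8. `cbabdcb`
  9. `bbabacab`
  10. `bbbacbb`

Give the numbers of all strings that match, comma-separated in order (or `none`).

1 → no match
2 → no match
3 → no match — must end with `b`
4 → no match
5 → no match
6 → no match — must end with `b`
7 → no match
8 → no match
9 → match
10 → no match

9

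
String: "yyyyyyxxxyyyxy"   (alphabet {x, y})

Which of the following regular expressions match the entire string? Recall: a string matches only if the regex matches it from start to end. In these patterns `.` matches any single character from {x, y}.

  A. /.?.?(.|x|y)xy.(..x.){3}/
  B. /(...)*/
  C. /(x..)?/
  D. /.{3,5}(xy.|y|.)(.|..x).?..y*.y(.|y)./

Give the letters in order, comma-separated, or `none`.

D

A → no match
B → no match
C → no match
D → match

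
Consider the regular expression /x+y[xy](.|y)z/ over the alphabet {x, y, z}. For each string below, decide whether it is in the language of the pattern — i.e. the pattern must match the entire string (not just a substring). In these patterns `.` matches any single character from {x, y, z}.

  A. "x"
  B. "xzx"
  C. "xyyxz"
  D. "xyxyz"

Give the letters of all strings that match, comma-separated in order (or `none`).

A. "x" → no match — must end with "z"
B. "xzx" → no match — must end with "z"
C. "xyyxz" → match
D. "xyxyz" → match

C, D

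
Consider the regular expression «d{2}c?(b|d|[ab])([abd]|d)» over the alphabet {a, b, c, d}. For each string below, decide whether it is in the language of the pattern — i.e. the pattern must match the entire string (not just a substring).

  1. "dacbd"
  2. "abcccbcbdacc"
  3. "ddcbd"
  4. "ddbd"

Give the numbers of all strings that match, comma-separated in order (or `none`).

1 → no match
2 → no match — must start with "d"
3 → match
4 → match

3, 4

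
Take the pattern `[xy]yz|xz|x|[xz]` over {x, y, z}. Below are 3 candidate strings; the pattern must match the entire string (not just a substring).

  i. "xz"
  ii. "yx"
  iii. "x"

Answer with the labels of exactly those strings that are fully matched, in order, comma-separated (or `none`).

i, iii

i → match
ii → no match
iii → match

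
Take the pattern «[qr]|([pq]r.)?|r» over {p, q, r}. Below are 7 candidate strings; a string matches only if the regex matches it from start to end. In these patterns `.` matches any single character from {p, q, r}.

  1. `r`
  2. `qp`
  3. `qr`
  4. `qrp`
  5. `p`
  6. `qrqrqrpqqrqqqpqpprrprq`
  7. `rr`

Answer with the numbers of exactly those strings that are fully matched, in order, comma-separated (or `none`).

1 → match
2 → no match
3 → no match
4 → match
5 → no match
6 → no match
7 → no match

1, 4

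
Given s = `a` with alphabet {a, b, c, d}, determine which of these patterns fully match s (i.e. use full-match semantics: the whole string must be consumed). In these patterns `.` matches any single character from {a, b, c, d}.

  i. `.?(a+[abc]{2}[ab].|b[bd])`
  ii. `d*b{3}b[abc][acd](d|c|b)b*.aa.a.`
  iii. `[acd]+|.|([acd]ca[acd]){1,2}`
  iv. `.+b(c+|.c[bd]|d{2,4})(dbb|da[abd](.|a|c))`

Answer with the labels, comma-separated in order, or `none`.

i → no match
ii → no match
iii → match
iv → no match

iii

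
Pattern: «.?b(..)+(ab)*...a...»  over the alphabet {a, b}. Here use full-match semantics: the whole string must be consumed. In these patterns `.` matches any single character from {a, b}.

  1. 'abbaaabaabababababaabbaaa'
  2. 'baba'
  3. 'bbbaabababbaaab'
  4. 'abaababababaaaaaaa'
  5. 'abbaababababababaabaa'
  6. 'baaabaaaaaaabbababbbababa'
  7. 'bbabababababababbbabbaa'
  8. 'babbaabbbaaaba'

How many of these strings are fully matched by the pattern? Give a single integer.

1 → no match
2 → no match
3 → match
4 → no match
5 → match
6 → no match
7 → no match
8 → match
Total matched: 3

3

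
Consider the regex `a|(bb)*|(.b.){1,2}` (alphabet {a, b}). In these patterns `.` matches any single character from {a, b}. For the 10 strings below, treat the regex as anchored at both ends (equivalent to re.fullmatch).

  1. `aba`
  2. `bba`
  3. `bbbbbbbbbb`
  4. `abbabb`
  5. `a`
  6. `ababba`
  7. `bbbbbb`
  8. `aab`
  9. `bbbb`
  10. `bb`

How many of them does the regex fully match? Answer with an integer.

9

1 → match
2 → match
3 → match
4 → match
5 → match
6 → match
7 → match
8 → no match
9 → match
10 → match
Total matched: 9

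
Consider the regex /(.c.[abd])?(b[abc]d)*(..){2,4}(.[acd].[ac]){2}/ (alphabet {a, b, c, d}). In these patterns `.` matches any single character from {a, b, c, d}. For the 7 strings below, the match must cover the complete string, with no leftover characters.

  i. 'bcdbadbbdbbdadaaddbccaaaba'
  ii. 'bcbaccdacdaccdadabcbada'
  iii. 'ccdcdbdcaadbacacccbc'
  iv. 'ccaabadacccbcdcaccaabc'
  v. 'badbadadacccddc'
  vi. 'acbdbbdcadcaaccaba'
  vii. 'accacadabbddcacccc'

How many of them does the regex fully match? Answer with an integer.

4

i → match
ii → no match
iii → no match
iv → no match
v → match
vi → match
vii → match
Total matched: 4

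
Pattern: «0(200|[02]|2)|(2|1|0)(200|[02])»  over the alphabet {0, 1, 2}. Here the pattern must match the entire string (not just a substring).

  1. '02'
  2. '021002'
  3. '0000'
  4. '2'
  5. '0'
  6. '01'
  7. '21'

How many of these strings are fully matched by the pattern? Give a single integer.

1

1 → match
2 → no match
3 → no match
4 → no match
5 → no match
6 → no match
7 → no match
Total matched: 1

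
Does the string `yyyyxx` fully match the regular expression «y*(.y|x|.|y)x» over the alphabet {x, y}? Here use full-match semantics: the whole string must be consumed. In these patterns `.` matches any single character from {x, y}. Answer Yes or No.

Yes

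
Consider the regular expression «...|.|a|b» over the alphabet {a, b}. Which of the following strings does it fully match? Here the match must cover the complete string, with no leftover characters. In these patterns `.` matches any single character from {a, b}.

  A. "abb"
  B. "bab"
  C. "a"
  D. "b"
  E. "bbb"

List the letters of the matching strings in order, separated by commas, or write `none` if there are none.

A, B, C, D, E

A → match
B → match
C → match
D → match
E → match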